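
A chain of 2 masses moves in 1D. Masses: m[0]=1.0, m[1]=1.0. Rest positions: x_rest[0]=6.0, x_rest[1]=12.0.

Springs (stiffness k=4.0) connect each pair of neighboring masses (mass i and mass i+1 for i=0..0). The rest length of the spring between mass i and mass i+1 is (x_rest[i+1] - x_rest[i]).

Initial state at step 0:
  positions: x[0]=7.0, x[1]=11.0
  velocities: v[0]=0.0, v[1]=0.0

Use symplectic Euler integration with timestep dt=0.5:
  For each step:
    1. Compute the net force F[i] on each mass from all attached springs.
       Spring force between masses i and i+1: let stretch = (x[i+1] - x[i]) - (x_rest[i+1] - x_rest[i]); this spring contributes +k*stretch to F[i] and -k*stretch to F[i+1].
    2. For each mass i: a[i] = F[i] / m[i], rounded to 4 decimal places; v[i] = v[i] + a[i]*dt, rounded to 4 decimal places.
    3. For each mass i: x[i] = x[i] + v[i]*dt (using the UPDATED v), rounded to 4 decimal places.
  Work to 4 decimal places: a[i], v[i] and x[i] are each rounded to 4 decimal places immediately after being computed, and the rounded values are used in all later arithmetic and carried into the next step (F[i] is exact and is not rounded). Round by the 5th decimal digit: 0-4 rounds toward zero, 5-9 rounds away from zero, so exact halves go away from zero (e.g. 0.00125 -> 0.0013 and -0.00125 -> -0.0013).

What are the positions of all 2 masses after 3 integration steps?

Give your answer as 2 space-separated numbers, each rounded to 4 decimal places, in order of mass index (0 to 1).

Answer: 7.0000 11.0000

Derivation:
Step 0: x=[7.0000 11.0000] v=[0.0000 0.0000]
Step 1: x=[5.0000 13.0000] v=[-4.0000 4.0000]
Step 2: x=[5.0000 13.0000] v=[0.0000 0.0000]
Step 3: x=[7.0000 11.0000] v=[4.0000 -4.0000]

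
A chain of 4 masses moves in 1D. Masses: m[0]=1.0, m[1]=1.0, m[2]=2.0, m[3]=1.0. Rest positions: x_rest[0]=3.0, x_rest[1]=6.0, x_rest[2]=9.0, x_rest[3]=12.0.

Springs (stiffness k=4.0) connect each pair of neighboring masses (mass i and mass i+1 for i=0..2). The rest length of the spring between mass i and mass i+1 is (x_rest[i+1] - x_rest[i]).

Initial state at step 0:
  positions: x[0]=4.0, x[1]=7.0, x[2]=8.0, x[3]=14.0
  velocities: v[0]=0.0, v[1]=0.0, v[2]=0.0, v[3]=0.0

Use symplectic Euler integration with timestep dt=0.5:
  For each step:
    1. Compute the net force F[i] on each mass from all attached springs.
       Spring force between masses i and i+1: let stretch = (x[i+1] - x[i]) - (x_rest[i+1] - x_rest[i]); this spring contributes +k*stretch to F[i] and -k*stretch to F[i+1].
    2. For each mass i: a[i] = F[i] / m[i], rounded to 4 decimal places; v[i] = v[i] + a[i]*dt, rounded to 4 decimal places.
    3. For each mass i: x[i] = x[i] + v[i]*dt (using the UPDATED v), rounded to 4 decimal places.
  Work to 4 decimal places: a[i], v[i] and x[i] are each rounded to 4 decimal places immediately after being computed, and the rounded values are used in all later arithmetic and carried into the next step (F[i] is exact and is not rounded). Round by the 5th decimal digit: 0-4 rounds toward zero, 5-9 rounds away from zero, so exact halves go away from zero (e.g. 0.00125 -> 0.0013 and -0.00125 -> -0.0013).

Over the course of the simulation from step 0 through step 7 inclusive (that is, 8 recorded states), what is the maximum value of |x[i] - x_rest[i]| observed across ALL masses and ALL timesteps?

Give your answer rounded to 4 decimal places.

Answer: 2.5000

Derivation:
Step 0: x=[4.0000 7.0000 8.0000 14.0000] v=[0.0000 0.0000 0.0000 0.0000]
Step 1: x=[4.0000 5.0000 10.5000 11.0000] v=[0.0000 -4.0000 5.0000 -6.0000]
Step 2: x=[2.0000 7.5000 10.5000 10.5000] v=[-4.0000 5.0000 0.0000 -1.0000]
Step 3: x=[2.5000 7.5000 9.0000 13.0000] v=[1.0000 0.0000 -3.0000 5.0000]
Step 4: x=[5.0000 4.0000 8.7500 14.5000] v=[5.0000 -7.0000 -0.5000 3.0000]
Step 5: x=[3.5000 6.2500 9.0000 13.2500] v=[-3.0000 4.5000 0.5000 -2.5000]
Step 6: x=[1.7500 8.5000 10.0000 10.7500] v=[-3.5000 4.5000 2.0000 -5.0000]
Step 7: x=[3.7500 5.5000 10.6250 10.5000] v=[4.0000 -6.0000 1.2500 -0.5000]
Max displacement = 2.5000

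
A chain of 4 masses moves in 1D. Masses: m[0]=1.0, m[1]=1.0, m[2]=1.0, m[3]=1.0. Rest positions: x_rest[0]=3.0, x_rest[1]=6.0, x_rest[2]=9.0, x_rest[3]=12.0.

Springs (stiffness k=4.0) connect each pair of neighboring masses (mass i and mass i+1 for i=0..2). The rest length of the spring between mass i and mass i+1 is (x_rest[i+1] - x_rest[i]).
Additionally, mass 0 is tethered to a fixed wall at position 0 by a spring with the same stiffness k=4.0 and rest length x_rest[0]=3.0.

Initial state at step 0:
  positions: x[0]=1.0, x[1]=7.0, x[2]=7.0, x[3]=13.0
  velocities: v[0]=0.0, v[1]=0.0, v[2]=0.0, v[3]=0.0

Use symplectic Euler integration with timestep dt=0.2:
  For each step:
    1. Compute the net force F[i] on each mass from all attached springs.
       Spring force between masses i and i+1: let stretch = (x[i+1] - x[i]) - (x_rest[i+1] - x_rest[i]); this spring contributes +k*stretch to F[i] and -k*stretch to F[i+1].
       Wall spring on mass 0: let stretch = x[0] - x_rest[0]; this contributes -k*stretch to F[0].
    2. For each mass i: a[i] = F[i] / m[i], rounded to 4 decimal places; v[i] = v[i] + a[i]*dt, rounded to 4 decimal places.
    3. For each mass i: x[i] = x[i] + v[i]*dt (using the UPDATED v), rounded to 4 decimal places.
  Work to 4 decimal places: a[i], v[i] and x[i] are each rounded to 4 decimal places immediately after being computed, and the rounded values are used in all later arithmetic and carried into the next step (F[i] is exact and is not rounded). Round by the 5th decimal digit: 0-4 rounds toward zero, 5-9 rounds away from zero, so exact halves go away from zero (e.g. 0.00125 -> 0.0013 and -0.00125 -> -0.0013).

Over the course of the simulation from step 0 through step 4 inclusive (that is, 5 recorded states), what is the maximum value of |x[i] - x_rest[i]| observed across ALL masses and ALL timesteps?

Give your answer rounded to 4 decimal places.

Step 0: x=[1.0000 7.0000 7.0000 13.0000] v=[0.0000 0.0000 0.0000 0.0000]
Step 1: x=[1.8000 6.0400 7.9600 12.5200] v=[4.0000 -4.8000 4.8000 -2.4000]
Step 2: x=[2.9904 4.7088 9.3424 11.7904] v=[5.9520 -6.6560 6.9120 -3.6480]
Step 3: x=[3.9773 3.8440 10.3751 11.1491] v=[4.9344 -4.3238 5.1635 -3.2064]
Step 4: x=[4.3065 4.0455 10.4867 10.8640] v=[1.6459 1.0077 0.5578 -1.4256]
Max displacement = 2.1560

Answer: 2.1560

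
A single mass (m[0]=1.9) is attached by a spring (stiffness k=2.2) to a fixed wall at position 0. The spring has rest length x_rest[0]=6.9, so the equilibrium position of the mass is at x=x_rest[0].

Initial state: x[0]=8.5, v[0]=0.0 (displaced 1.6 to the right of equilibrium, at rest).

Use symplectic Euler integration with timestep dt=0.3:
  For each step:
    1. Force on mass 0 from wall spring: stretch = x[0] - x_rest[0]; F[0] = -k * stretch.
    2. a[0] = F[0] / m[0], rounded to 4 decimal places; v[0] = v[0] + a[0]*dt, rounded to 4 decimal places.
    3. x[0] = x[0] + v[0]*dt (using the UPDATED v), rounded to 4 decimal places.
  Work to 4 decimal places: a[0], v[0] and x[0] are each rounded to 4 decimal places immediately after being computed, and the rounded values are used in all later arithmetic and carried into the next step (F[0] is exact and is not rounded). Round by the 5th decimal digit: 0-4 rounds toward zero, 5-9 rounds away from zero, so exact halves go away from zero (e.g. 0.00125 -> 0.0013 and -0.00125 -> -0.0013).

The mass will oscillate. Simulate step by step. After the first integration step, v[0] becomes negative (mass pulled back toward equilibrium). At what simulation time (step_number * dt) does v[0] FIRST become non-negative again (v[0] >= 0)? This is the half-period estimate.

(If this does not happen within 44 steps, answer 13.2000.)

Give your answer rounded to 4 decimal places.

Step 0: x=[8.5000] v=[0.0000]
Step 1: x=[8.3333] v=[-0.5558]
Step 2: x=[8.0172] v=[-1.0537]
Step 3: x=[7.5847] v=[-1.4418]
Step 4: x=[7.0808] v=[-1.6796]
Step 5: x=[6.5581] v=[-1.7424]
Step 6: x=[6.0710] v=[-1.6236]
Step 7: x=[5.6703] v=[-1.3356]
Step 8: x=[5.3978] v=[-0.9084]
Step 9: x=[5.2818] v=[-0.3866]
Step 10: x=[5.3345] v=[0.1755]
First v>=0 after going negative at step 10, time=3.0000

Answer: 3.0000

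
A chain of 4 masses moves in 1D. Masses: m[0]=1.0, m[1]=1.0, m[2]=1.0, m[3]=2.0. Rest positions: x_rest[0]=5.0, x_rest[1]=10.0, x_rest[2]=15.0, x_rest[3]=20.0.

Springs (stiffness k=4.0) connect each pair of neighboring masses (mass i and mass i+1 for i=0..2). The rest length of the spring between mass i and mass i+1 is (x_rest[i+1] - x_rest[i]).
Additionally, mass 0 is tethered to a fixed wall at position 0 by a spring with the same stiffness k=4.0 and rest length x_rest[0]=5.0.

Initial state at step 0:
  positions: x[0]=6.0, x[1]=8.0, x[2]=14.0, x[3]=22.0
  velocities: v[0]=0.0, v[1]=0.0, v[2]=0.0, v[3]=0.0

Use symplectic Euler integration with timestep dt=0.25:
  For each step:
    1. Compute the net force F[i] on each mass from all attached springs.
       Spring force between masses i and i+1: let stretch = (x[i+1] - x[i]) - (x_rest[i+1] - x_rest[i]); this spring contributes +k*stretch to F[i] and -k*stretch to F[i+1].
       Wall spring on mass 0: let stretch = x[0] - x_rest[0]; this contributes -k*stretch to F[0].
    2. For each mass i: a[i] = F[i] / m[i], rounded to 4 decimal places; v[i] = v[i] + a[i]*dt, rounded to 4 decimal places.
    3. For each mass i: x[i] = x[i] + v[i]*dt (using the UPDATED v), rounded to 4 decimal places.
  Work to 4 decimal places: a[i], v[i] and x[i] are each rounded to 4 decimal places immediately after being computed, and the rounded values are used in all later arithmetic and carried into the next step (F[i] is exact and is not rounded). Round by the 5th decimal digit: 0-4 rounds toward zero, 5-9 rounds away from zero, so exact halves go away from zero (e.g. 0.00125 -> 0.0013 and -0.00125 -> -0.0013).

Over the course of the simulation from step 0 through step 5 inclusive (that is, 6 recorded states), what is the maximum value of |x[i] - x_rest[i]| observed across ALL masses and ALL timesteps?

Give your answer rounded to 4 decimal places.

Step 0: x=[6.0000 8.0000 14.0000 22.0000] v=[0.0000 0.0000 0.0000 0.0000]
Step 1: x=[5.0000 9.0000 14.5000 21.6250] v=[-4.0000 4.0000 2.0000 -1.5000]
Step 2: x=[3.7500 10.3750 15.4063 20.9844] v=[-5.0000 5.5000 3.6250 -2.5625]
Step 3: x=[3.2188 11.3516 16.4493 20.2715] v=[-2.1250 3.9063 4.1718 -2.8516]
Step 4: x=[3.9161 11.5694 17.1734 19.7058] v=[2.7890 0.8712 2.8963 -2.2627]
Step 5: x=[5.5477 11.2749 17.1296 19.4486] v=[6.5262 -1.1781 -0.1753 -1.0289]
Max displacement = 2.1734

Answer: 2.1734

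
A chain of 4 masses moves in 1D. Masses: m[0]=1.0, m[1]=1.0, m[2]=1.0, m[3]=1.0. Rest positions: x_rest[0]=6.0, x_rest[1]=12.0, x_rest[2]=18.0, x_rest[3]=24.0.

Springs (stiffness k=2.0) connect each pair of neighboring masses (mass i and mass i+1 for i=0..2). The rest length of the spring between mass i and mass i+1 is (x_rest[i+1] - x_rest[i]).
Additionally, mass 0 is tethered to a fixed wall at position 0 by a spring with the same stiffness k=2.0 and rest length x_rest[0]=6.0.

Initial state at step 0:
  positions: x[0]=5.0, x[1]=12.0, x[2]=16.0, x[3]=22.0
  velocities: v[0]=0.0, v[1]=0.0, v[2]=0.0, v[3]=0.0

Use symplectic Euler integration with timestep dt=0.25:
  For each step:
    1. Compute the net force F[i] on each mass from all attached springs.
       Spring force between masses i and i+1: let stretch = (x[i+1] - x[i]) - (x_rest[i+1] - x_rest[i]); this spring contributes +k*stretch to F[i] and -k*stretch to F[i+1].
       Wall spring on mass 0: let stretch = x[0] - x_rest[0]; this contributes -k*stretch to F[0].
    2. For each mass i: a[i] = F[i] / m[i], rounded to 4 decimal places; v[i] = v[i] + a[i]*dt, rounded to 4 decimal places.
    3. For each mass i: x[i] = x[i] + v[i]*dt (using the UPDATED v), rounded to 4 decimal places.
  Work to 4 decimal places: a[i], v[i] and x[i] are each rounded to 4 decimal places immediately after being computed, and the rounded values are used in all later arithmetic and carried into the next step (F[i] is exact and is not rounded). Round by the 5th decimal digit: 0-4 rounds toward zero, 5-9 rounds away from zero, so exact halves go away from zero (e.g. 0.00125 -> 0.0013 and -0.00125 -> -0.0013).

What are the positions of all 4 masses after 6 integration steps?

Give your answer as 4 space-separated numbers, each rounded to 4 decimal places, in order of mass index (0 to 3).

Step 0: x=[5.0000 12.0000 16.0000 22.0000] v=[0.0000 0.0000 0.0000 0.0000]
Step 1: x=[5.2500 11.6250 16.2500 22.0000] v=[1.0000 -1.5000 1.0000 0.0000]
Step 2: x=[5.6406 11.0313 16.6406 22.0313] v=[1.5625 -2.3750 1.5625 0.1250]
Step 3: x=[6.0000 10.4649 17.0039 22.1387] v=[1.4376 -2.2657 1.4532 0.4297]
Step 4: x=[6.1675 10.1577 17.1917 22.3543] v=[0.6701 -1.2287 0.7511 0.8623]
Step 5: x=[6.0629 10.2310 17.1456 22.6746] v=[-0.4186 0.2932 -0.1846 1.2810]
Step 6: x=[5.7214 10.6476 16.9263 23.0537] v=[-1.3660 1.6665 -0.8774 1.5165]

Answer: 5.7214 10.6476 16.9263 23.0537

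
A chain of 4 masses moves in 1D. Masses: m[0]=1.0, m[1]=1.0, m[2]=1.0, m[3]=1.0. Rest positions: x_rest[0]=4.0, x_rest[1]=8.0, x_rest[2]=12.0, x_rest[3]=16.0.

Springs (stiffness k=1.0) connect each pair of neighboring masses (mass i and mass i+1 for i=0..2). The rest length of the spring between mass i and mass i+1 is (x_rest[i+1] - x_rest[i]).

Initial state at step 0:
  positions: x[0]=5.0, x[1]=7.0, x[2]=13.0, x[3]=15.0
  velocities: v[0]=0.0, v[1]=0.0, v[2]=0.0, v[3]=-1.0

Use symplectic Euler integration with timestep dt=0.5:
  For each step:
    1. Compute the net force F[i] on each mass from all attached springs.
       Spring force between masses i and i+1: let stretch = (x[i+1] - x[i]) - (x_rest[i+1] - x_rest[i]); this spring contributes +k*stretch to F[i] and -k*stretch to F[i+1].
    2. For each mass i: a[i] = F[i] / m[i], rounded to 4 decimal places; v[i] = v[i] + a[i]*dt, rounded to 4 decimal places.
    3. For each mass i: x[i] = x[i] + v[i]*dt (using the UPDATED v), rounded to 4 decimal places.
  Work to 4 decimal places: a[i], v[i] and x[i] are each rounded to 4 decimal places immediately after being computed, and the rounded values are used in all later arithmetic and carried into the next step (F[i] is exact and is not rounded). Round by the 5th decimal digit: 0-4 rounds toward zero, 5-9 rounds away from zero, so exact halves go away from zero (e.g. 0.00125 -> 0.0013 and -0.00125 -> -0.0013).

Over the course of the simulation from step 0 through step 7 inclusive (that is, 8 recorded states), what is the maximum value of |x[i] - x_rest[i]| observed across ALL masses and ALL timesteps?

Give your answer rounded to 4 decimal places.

Answer: 2.2275

Derivation:
Step 0: x=[5.0000 7.0000 13.0000 15.0000] v=[0.0000 0.0000 0.0000 -1.0000]
Step 1: x=[4.5000 8.0000 12.0000 15.0000] v=[-1.0000 2.0000 -2.0000 0.0000]
Step 2: x=[3.8750 9.1250 10.7500 15.2500] v=[-1.2500 2.2500 -2.5000 0.5000]
Step 3: x=[3.5625 9.3438 10.2188 15.3750] v=[-0.6250 0.4375 -1.0625 0.2500]
Step 4: x=[3.6954 8.3360 10.7579 15.2110] v=[0.2657 -2.0157 1.0781 -0.3281]
Step 5: x=[3.9884 6.7735 11.8048 14.9337] v=[0.5860 -3.1251 2.0937 -0.5547]
Step 6: x=[3.9777 5.7725 12.3761 14.8741] v=[-0.0215 -2.0020 1.1425 -0.1192]
Step 7: x=[3.4157 5.9737 11.9210 15.1900] v=[-1.1241 0.4024 -0.9103 0.6318]
Max displacement = 2.2275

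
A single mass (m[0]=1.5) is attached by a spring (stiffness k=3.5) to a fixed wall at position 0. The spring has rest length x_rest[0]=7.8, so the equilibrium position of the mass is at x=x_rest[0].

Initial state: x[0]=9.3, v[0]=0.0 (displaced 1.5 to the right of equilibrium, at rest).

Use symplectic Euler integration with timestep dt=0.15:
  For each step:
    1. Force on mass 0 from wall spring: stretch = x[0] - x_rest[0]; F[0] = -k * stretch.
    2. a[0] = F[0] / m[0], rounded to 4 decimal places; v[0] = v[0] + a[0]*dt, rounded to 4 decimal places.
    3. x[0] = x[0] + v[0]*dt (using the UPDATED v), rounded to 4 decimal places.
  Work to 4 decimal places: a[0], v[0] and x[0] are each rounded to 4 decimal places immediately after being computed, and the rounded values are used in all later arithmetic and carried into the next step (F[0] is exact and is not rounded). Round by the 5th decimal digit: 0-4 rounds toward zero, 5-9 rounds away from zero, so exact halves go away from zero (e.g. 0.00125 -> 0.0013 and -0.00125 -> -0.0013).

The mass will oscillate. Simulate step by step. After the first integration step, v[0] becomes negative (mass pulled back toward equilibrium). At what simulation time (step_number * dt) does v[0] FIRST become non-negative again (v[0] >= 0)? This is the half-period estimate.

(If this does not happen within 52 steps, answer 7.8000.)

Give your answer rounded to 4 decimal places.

Answer: 2.1000

Derivation:
Step 0: x=[9.3000] v=[0.0000]
Step 1: x=[9.2213] v=[-0.5250]
Step 2: x=[9.0679] v=[-1.0225]
Step 3: x=[8.8480] v=[-1.4663]
Step 4: x=[8.5730] v=[-1.8331]
Step 5: x=[8.2574] v=[-2.1037]
Step 6: x=[7.9178] v=[-2.2638]
Step 7: x=[7.5721] v=[-2.3050]
Step 8: x=[7.2383] v=[-2.2252]
Step 9: x=[6.9340] v=[-2.0286]
Step 10: x=[6.6752] v=[-1.7255]
Step 11: x=[6.4754] v=[-1.3318]
Step 12: x=[6.3452] v=[-0.8682]
Step 13: x=[6.2914] v=[-0.3590]
Step 14: x=[6.3168] v=[0.1690]
First v>=0 after going negative at step 14, time=2.1000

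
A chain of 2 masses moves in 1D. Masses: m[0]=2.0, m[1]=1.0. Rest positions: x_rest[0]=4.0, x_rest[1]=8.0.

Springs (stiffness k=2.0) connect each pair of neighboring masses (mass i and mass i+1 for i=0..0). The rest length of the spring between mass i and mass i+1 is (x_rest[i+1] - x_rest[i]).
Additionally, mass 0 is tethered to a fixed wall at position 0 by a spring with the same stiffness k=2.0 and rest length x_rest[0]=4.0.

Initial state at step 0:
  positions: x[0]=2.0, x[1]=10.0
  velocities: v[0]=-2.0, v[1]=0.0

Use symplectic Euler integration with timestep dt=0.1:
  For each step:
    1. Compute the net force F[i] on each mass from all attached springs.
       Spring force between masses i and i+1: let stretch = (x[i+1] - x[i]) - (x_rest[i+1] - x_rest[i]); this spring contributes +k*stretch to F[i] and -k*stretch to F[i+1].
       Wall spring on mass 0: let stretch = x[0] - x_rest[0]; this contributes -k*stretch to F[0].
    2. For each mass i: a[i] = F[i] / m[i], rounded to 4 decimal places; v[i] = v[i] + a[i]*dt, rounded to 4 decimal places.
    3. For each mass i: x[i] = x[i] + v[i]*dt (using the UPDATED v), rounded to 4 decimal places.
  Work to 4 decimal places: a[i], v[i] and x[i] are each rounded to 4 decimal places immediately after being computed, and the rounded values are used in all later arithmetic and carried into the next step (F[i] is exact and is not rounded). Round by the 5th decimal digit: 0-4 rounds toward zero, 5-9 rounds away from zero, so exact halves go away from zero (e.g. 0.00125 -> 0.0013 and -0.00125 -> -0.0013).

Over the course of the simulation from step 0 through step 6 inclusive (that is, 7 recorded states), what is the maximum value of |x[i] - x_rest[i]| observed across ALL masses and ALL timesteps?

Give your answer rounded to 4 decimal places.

Step 0: x=[2.0000 10.0000] v=[-2.0000 0.0000]
Step 1: x=[1.8600 9.9200] v=[-1.4000 -0.8000]
Step 2: x=[1.7820 9.7588] v=[-0.7800 -1.6120]
Step 3: x=[1.7660 9.5181] v=[-0.1605 -2.4074]
Step 4: x=[1.8098 9.2023] v=[0.4381 -3.1578]
Step 5: x=[1.9094 8.8187] v=[0.9964 -3.8363]
Step 6: x=[2.0590 8.3769] v=[1.4964 -4.4182]
Max displacement = 2.2340

Answer: 2.2340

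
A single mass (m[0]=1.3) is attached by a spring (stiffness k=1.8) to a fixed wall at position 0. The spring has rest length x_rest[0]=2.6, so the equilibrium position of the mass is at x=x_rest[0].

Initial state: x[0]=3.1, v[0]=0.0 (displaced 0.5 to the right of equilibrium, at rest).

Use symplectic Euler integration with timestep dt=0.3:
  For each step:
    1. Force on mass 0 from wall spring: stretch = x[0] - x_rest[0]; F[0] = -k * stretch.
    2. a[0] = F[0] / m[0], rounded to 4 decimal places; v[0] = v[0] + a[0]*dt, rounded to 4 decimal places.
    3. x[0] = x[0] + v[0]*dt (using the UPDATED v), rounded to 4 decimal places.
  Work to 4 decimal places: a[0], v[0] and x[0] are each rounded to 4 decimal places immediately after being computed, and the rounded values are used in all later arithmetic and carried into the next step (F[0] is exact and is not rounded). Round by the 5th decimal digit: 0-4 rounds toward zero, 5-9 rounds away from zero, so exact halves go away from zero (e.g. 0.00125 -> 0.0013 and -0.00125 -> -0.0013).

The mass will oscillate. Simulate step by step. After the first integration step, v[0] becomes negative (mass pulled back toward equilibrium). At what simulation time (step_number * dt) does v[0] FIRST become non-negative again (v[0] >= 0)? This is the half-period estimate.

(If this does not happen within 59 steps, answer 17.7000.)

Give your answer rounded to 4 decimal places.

Step 0: x=[3.1000] v=[0.0000]
Step 1: x=[3.0377] v=[-0.2077]
Step 2: x=[2.9209] v=[-0.3895]
Step 3: x=[2.7641] v=[-0.5228]
Step 4: x=[2.5868] v=[-0.5910]
Step 5: x=[2.4112] v=[-0.5855]
Step 6: x=[2.2591] v=[-0.5071]
Step 7: x=[2.1495] v=[-0.3655]
Step 8: x=[2.0960] v=[-0.1784]
Step 9: x=[2.1053] v=[0.0309]
First v>=0 after going negative at step 9, time=2.7000

Answer: 2.7000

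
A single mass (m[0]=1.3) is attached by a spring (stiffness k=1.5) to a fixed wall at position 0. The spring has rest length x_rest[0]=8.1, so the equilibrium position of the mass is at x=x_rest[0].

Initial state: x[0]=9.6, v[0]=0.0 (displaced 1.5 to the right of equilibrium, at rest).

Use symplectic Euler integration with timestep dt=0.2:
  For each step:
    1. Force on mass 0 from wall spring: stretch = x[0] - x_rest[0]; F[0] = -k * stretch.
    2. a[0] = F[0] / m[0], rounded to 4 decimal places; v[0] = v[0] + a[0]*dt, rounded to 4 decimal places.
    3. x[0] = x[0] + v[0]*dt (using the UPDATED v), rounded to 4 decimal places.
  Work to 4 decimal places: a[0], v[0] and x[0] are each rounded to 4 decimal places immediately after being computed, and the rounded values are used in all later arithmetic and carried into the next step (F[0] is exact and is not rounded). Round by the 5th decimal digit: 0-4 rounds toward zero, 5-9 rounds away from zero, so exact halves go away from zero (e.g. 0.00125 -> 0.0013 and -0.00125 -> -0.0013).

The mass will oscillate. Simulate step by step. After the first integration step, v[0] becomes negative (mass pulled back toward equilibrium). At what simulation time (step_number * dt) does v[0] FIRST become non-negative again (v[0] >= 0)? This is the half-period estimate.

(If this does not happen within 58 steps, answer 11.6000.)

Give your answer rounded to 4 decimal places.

Step 0: x=[9.6000] v=[0.0000]
Step 1: x=[9.5308] v=[-0.3462]
Step 2: x=[9.3955] v=[-0.6764]
Step 3: x=[9.2004] v=[-0.9754]
Step 4: x=[8.9545] v=[-1.2293]
Step 5: x=[8.6692] v=[-1.4265]
Step 6: x=[8.3576] v=[-1.5579]
Step 7: x=[8.0341] v=[-1.6173]
Step 8: x=[7.7137] v=[-1.6021]
Step 9: x=[7.4111] v=[-1.5130]
Step 10: x=[7.1403] v=[-1.3540]
Step 11: x=[6.9138] v=[-1.1325]
Step 12: x=[6.7420] v=[-0.8588]
Step 13: x=[6.6329] v=[-0.5454]
Step 14: x=[6.5915] v=[-0.2068]
Step 15: x=[6.6198] v=[0.1413]
First v>=0 after going negative at step 15, time=3.0000

Answer: 3.0000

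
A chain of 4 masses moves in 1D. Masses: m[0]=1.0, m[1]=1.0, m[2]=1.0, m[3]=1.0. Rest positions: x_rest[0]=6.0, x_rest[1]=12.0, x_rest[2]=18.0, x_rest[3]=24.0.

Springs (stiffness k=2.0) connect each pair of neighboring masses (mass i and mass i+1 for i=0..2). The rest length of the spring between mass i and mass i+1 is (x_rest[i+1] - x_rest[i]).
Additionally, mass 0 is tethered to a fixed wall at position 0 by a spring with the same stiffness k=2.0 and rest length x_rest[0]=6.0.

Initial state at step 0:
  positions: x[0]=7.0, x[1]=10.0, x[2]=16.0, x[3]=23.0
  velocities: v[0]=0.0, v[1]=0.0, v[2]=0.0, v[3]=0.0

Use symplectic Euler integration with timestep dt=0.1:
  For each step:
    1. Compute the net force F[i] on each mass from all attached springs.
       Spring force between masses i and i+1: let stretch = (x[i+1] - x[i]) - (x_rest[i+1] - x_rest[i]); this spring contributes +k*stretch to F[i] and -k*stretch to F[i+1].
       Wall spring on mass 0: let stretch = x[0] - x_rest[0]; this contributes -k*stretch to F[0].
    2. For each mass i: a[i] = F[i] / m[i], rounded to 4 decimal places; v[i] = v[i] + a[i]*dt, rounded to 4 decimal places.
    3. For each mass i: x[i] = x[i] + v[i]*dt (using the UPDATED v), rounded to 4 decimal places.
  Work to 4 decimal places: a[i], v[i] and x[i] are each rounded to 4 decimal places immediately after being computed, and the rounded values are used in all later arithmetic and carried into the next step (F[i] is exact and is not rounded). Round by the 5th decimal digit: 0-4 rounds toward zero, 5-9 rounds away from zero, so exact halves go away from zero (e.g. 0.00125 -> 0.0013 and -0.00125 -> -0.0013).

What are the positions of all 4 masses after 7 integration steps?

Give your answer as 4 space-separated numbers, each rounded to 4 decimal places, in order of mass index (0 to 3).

Answer: 5.2647 11.2727 16.5493 22.5374

Derivation:
Step 0: x=[7.0000 10.0000 16.0000 23.0000] v=[0.0000 0.0000 0.0000 0.0000]
Step 1: x=[6.9200 10.0600 16.0200 22.9800] v=[-0.8000 0.6000 0.2000 -0.2000]
Step 2: x=[6.7644 10.1764 16.0600 22.9408] v=[-1.5560 1.1640 0.4000 -0.3920]
Step 3: x=[6.5418 10.3422 16.1199 22.8840] v=[-2.2265 1.6583 0.5994 -0.5682]
Step 4: x=[6.2643 10.5476 16.1996 22.8119] v=[-2.7748 2.0538 0.7967 -0.7210]
Step 5: x=[5.9472 10.7804 16.2985 22.7276] v=[-3.1710 2.3275 0.9888 -0.8435]
Step 6: x=[5.6078 11.0269 16.4156 22.6347] v=[-3.3938 2.4645 1.1710 -0.9293]
Step 7: x=[5.2647 11.2727 16.5493 22.5374] v=[-3.4315 2.4584 1.3371 -0.9731]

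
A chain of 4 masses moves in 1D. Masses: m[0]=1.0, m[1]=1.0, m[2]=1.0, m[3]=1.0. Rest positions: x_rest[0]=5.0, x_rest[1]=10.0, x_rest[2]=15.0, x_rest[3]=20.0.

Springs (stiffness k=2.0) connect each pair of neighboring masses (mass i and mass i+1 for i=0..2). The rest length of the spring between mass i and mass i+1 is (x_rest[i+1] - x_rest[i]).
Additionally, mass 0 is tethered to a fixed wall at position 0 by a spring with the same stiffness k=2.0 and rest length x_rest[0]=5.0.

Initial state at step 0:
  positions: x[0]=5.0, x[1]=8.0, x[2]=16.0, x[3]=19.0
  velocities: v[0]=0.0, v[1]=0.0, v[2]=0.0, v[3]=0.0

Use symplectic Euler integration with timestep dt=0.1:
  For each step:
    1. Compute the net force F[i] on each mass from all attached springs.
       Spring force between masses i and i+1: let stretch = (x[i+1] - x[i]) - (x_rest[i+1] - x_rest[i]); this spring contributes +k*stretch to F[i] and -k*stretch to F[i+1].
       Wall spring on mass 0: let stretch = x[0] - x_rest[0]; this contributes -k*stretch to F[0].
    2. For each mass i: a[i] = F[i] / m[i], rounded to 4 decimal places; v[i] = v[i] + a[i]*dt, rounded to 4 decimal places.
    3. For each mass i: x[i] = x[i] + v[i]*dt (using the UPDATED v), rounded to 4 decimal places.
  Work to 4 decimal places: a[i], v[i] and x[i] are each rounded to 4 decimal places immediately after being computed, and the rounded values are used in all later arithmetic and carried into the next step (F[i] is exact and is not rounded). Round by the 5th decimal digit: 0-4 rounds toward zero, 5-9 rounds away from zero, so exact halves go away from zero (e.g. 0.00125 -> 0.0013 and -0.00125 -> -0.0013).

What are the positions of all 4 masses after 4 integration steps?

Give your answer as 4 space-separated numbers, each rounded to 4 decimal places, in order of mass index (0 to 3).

Answer: 4.6520 8.9013 15.0988 19.3593

Derivation:
Step 0: x=[5.0000 8.0000 16.0000 19.0000] v=[0.0000 0.0000 0.0000 0.0000]
Step 1: x=[4.9600 8.1000 15.9000 19.0400] v=[-0.4000 1.0000 -1.0000 0.4000]
Step 2: x=[4.8836 8.2932 15.7068 19.1172] v=[-0.7640 1.9320 -1.9320 0.7720]
Step 3: x=[4.7777 8.5665 15.4335 19.2262] v=[-1.0588 2.7328 -2.7326 1.0899]
Step 4: x=[4.6520 8.9013 15.0988 19.3593] v=[-1.2566 3.3484 -3.3475 1.3314]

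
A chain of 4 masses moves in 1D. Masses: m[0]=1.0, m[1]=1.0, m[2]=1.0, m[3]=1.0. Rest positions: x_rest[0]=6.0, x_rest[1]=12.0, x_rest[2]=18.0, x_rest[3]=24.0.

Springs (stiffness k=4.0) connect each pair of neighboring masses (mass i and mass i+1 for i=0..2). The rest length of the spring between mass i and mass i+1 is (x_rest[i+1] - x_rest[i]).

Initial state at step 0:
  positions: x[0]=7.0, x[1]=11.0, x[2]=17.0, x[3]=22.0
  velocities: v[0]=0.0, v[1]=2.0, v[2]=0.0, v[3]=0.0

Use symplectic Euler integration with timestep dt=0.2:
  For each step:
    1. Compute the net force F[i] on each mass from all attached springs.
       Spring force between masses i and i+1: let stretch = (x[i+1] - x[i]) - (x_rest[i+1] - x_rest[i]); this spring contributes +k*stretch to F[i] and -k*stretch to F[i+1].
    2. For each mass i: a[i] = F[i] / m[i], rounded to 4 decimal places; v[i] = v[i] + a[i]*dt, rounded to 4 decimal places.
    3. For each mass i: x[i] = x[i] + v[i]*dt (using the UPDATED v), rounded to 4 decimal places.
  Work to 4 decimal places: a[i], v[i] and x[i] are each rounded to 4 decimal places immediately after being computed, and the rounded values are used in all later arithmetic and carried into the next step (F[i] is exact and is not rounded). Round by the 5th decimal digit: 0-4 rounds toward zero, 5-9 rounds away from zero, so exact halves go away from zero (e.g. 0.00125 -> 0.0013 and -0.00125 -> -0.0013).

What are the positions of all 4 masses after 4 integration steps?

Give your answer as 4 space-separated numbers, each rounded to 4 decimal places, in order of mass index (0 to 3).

Answer: 5.5133 12.7791 17.2386 23.0689

Derivation:
Step 0: x=[7.0000 11.0000 17.0000 22.0000] v=[0.0000 2.0000 0.0000 0.0000]
Step 1: x=[6.6800 11.7200 16.8400 22.1600] v=[-1.6000 3.6000 -0.8000 0.8000]
Step 2: x=[6.2064 12.4528 16.7120 22.4288] v=[-2.3680 3.6640 -0.6400 1.3440]
Step 3: x=[5.7722 12.8676 16.8172 22.7429] v=[-2.1709 2.0742 0.5261 1.5706]
Step 4: x=[5.5133 12.7791 17.2386 23.0689] v=[-1.2946 -0.4424 2.1070 1.6300]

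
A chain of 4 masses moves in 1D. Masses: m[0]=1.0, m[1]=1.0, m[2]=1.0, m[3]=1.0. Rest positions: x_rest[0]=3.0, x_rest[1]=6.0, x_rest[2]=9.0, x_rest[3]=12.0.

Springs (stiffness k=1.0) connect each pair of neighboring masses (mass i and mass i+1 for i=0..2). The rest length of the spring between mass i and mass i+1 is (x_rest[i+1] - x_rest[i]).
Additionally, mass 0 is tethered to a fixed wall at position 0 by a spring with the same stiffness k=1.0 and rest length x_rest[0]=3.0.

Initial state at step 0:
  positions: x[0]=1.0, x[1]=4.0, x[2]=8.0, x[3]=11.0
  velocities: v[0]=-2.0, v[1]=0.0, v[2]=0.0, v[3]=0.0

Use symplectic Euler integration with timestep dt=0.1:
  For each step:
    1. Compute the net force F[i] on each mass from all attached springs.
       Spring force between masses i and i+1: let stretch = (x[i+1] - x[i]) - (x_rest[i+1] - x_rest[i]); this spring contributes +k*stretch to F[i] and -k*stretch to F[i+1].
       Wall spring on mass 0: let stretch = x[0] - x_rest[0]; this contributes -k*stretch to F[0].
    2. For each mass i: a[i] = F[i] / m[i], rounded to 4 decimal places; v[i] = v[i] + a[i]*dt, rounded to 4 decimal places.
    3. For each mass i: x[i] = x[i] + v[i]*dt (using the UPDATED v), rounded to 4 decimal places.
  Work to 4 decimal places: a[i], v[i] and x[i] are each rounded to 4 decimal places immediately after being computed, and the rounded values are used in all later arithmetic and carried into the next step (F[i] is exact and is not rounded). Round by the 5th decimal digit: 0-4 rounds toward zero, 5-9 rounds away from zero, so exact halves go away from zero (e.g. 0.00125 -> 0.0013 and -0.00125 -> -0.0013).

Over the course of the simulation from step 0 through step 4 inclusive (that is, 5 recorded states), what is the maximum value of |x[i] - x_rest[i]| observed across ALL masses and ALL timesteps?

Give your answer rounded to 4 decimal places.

Step 0: x=[1.0000 4.0000 8.0000 11.0000] v=[-2.0000 0.0000 0.0000 0.0000]
Step 1: x=[0.8200 4.0100 7.9900 11.0000] v=[-1.8000 0.1000 -0.1000 0.0000]
Step 2: x=[0.6637 4.0279 7.9703 10.9999] v=[-1.5630 0.1790 -0.1970 -0.0010]
Step 3: x=[0.5344 4.0516 7.9415 10.9995] v=[-1.2930 0.2368 -0.2883 -0.0040]
Step 4: x=[0.4349 4.0790 7.9044 10.9985] v=[-0.9947 0.2741 -0.3715 -0.0098]
Max displacement = 2.5651

Answer: 2.5651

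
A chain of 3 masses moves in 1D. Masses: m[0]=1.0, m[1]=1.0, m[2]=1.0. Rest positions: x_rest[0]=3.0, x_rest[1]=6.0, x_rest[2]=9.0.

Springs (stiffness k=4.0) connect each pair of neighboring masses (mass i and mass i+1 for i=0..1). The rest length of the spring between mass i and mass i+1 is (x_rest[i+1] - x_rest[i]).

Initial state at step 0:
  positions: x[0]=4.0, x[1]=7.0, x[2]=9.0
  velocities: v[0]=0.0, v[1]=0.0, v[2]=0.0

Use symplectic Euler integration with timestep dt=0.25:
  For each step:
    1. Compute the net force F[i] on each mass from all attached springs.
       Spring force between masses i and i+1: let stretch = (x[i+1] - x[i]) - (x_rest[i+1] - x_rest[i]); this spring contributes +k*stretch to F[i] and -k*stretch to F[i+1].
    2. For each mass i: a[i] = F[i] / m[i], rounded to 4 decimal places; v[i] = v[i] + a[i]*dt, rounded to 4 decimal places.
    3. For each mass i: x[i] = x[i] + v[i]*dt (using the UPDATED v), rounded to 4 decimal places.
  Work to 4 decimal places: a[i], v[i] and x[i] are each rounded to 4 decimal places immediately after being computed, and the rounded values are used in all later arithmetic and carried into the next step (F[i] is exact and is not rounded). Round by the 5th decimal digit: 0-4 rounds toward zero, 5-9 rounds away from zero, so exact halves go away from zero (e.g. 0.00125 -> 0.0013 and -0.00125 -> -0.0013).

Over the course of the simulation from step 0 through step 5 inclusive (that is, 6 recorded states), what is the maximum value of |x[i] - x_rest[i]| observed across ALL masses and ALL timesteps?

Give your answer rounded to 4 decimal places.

Step 0: x=[4.0000 7.0000 9.0000] v=[0.0000 0.0000 0.0000]
Step 1: x=[4.0000 6.7500 9.2500] v=[0.0000 -1.0000 1.0000]
Step 2: x=[3.9375 6.4375 9.6250] v=[-0.2500 -1.2500 1.5000]
Step 3: x=[3.7500 6.2969 9.9531] v=[-0.7500 -0.5625 1.3125]
Step 4: x=[3.4492 6.4336 10.1172] v=[-1.2031 0.5468 0.6563]
Step 5: x=[3.1445 6.7451 10.1104] v=[-1.2187 1.2460 -0.0273]
Max displacement = 1.1172

Answer: 1.1172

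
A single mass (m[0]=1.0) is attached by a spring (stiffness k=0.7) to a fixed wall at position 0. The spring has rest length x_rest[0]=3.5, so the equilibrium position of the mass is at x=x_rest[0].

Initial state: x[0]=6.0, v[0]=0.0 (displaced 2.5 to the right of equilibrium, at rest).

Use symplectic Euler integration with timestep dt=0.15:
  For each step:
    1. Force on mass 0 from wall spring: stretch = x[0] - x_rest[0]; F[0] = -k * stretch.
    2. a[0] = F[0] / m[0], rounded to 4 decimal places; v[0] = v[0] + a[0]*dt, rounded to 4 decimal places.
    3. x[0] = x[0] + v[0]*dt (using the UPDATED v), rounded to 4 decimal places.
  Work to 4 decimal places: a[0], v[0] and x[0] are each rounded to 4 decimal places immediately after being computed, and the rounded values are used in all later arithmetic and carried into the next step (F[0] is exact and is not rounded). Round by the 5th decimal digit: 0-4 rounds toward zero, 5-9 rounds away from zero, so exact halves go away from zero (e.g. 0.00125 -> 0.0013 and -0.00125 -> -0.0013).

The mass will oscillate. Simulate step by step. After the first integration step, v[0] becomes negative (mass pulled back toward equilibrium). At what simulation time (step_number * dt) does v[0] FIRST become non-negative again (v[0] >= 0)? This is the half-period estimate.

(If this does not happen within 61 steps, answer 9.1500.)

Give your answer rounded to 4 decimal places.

Answer: 3.9000

Derivation:
Step 0: x=[6.0000] v=[0.0000]
Step 1: x=[5.9606] v=[-0.2625]
Step 2: x=[5.8825] v=[-0.5209]
Step 3: x=[5.7668] v=[-0.7711]
Step 4: x=[5.6154] v=[-1.0091]
Step 5: x=[5.4307] v=[-1.2312]
Step 6: x=[5.2156] v=[-1.4339]
Step 7: x=[4.9735] v=[-1.6140]
Step 8: x=[4.7082] v=[-1.7687]
Step 9: x=[4.4239] v=[-1.8956]
Step 10: x=[4.1250] v=[-1.9926]
Step 11: x=[3.8163] v=[-2.0582]
Step 12: x=[3.5026] v=[-2.0914]
Step 13: x=[3.1888] v=[-2.0917]
Step 14: x=[2.8800] v=[-2.0590]
Step 15: x=[2.5809] v=[-1.9939]
Step 16: x=[2.2963] v=[-1.8974]
Step 17: x=[2.0307] v=[-1.7710]
Step 18: x=[1.7882] v=[-1.6167]
Step 19: x=[1.5727] v=[-1.4370]
Step 20: x=[1.3875] v=[-1.2346]
Step 21: x=[1.2356] v=[-1.0128]
Step 22: x=[1.1194] v=[-0.7750]
Step 23: x=[1.0407] v=[-0.5250]
Step 24: x=[1.0007] v=[-0.2668]
Step 25: x=[1.0000] v=[-0.0044]
Step 26: x=[1.0387] v=[0.2581]
First v>=0 after going negative at step 26, time=3.9000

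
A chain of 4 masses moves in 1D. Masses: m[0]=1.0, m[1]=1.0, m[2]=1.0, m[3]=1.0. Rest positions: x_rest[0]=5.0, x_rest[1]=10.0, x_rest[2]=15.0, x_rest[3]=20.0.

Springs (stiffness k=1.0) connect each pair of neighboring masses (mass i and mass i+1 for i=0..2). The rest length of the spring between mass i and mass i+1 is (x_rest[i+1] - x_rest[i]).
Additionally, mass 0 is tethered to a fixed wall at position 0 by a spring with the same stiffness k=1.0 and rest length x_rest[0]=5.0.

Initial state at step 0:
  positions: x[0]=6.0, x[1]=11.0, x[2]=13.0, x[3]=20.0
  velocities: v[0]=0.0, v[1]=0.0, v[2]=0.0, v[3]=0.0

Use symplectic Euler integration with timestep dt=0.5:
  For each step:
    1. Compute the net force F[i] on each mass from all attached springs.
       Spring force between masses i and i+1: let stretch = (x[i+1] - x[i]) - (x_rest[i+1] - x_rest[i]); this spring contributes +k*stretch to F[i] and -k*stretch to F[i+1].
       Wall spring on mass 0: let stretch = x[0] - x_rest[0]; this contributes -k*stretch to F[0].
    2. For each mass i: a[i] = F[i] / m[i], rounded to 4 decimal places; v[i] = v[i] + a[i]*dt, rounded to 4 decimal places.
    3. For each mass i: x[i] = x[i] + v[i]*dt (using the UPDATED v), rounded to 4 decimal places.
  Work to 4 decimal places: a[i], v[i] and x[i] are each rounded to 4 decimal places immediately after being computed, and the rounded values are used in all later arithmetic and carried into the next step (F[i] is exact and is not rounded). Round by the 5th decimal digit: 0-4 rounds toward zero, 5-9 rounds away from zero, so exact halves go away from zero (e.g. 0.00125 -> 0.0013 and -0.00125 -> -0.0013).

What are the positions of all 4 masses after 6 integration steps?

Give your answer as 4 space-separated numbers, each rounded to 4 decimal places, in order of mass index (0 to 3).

Answer: 4.0362 10.1014 13.5922 21.1821

Derivation:
Step 0: x=[6.0000 11.0000 13.0000 20.0000] v=[0.0000 0.0000 0.0000 0.0000]
Step 1: x=[5.7500 10.2500 14.2500 19.5000] v=[-0.5000 -1.5000 2.5000 -1.0000]
Step 2: x=[5.1875 9.3750 15.8125 18.9375] v=[-1.1250 -1.7500 3.1250 -1.1250]
Step 3: x=[4.3750 9.0625 16.5469 18.8438] v=[-1.6250 -0.6250 1.4688 -0.1875]
Step 4: x=[3.6406 9.4493 15.9844 19.4259] v=[-1.4688 0.7735 -1.1250 1.1641]
Step 5: x=[3.4482 10.0177 14.6485 20.3976] v=[-0.3848 1.1367 -2.6718 1.9434]
Step 6: x=[4.0362 10.1014 13.5922 21.1821] v=[1.1759 0.1674 -2.1127 1.5689]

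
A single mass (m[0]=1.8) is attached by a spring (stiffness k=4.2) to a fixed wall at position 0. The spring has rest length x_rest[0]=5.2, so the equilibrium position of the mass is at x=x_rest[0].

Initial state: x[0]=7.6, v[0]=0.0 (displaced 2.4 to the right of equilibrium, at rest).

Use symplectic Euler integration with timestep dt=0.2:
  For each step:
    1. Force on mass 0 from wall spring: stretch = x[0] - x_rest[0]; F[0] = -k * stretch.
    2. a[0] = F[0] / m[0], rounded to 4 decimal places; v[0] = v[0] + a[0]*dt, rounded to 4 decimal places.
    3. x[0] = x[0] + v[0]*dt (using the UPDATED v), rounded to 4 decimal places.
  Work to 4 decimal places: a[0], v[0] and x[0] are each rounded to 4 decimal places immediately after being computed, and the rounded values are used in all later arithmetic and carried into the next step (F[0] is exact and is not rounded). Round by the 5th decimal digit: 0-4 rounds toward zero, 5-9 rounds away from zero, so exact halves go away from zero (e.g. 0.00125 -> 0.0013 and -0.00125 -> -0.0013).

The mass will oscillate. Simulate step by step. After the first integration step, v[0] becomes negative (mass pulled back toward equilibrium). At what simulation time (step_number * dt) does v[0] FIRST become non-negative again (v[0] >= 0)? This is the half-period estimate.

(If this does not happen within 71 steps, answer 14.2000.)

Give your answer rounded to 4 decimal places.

Answer: 2.2000

Derivation:
Step 0: x=[7.6000] v=[0.0000]
Step 1: x=[7.3760] v=[-1.1200]
Step 2: x=[6.9489] v=[-2.1355]
Step 3: x=[6.3586] v=[-2.9517]
Step 4: x=[5.6601] v=[-3.4924]
Step 5: x=[4.9187] v=[-3.7071]
Step 6: x=[4.2035] v=[-3.5758]
Step 7: x=[3.5813] v=[-3.1108]
Step 8: x=[3.1102] v=[-2.3554]
Step 9: x=[2.8342] v=[-1.3802]
Step 10: x=[2.7790] v=[-0.2762]
Step 11: x=[2.9497] v=[0.8536]
First v>=0 after going negative at step 11, time=2.2000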